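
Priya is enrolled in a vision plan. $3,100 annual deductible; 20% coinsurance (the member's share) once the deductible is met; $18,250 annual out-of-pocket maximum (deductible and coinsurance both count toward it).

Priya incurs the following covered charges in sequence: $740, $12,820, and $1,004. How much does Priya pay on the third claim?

$200.80

Claim 1 ($740): all of it applies to the deductible. Member owes $740 (running OOP $740).
Claim 2 ($12,820): $2,360 to deductible, leaving $10,460; 20% of $10,460 = $2,092. Member pays $4,452; OOP now $5,192.
Claim 3 ($1,004): 20% coinsurance on $1,004 = $200.80. Member owes $200.80 (running OOP $5,392.80).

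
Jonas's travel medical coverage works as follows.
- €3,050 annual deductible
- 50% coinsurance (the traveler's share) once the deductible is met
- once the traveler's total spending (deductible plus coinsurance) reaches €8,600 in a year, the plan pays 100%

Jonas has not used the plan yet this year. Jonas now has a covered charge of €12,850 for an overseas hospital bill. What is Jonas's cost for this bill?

The full €3,050 deductible is still open; €3,050 of this bill applies to it.
After the €3,050 deductible portion, €12,850 − €3,050 = €9,800 is subject to coinsurance.
Coinsurance: €9,800 × 50% = €4,900.
Traveler responsibility before any cap: €3,050 + €4,900 = €7,950.
Cumulative spending €0 + €7,950 = €7,950 stays under the €8,600 maximum.

€7,950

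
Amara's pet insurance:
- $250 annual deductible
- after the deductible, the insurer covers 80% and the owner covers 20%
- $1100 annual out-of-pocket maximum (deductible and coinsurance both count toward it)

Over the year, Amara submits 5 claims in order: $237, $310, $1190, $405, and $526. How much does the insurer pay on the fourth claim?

$324

Bill 1, $237: fully absorbed by the deductible. Owner owes $237 (running OOP $237). Plan pays $237 − $237 = $0.
Bill 2, $310: $13 to deductible, leaving $297; coinsurance $297 × 20% = $59.40. Cost to owner: $72.40. OOP to date $309.40. Insurer: $310 − $72.40 = $237.60.
Bill 3, $1190: deductible already satisfied, so owner's share is 20% × $1190 = $238. Owner pays $238; OOP now $547.40. Plan pays $1190 − $238 = $952.
Bill 4, $405: deductible already satisfied, so owner's share is 20% × $405 = $81. Owner owes $81 (running OOP $628.40). Insurer: $405 − $81 = $324.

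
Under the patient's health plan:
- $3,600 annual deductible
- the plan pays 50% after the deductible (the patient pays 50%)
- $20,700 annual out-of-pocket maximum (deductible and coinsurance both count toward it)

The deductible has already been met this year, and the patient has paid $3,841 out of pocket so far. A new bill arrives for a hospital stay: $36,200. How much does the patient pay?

With the deductible met, the entire $36,200 is subject to coinsurance.
Coinsurance: $36,200 × 50% = $18,100.
Year-to-date out-of-pocket would reach $3,841 + $18,100 = $21,941, above the $20,700 maximum, so the patient pays only $20,700 − $3,841 = $16,859.

$16,859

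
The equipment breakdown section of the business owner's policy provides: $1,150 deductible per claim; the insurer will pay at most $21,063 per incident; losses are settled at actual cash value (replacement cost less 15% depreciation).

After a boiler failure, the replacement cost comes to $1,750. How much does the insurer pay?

At 15% depreciation, ACV = $1,750 − $262.50 = $1,487.50.
Less the $1,150 deductible: $1,487.50 − $1,150 = $337.50.
That's under the $21,063 cap, so the insurer reimburses the full $337.50.

$337.50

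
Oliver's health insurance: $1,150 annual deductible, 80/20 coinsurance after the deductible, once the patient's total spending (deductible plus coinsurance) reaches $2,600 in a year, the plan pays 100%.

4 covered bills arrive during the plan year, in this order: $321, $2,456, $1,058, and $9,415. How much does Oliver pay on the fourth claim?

Claim 1 ($321): all of it applies to the deductible. Patient pays $321; OOP now $321.
Claim 2 ($2,456): deductible takes $829, $1,627 remains; coinsurance $1,627 × 20% = $325.40. Patient owes $1,154.40 (running OOP $1,475.40).
Claim 3 ($1,058): 20% coinsurance on $1,058 = $211.60. Patient owes $211.60 (running OOP $1,687).
Claim 4 ($9,415): deductible met; 20% of $9,415 = $1,883. OOP would hit $3,570 > $2,600, so the cap limits the patient to $2,600 − $1,687 = $913.

$913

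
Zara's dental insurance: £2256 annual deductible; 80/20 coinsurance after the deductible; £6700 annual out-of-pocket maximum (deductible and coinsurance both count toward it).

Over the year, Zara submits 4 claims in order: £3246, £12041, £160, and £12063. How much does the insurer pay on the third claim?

Claim 1 (£3246): £2256 to deductible, leaving £990; patient's 20% is £198. Patient owes £2454 (running OOP £2454). Insurer: £3246 − £2454 = £792.
Claim 2 (£12041): 20% coinsurance on £12041 = £2408.20. Cost to patient: £2408.20. OOP to date £4862.20. Plan pays £12041 − £2408.20 = £9632.80.
Claim 3 (£160): deductible already satisfied, so patient's share is 20% × £160 = £32. Patient owes £32 (running OOP £4894.20). Plan pays £160 − £32 = £128.

£128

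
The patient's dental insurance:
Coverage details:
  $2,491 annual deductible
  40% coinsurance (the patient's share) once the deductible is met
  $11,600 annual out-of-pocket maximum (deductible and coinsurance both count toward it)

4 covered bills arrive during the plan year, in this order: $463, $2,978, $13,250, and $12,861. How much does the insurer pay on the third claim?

Claim 1 — $463: all of it applies to the deductible. Patient pays $463; OOP now $463. Plan pays $463 − $463 = $0.
Claim 2 — $2,978: deductible takes $2,028, $950 remains; patient's 40% is $380. Cost to patient: $2,408. OOP to date $2,871. Plan pays $2,978 − $2,408 = $570.
Claim 3 — $13,250: 40% coinsurance on $13,250 = $5,300. Patient pays $5,300; OOP now $8,171. Plan pays $13,250 − $5,300 = $7,950.

$7,950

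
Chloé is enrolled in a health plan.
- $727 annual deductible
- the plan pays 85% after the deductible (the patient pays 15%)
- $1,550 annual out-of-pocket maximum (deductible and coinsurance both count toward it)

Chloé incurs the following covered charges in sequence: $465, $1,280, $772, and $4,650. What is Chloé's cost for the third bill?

#1 ($465): fully absorbed by the deductible. Patient pays $465; OOP now $465.
#2 ($1,280): $262 finishes the deductible; $1,018 goes to coinsurance; 15% of $1,018 = $152.70. Patient pays $414.70; OOP now $879.70.
#3 ($772): deductible met; 15% of $772 = $115.80. Patient owes $115.80 (running OOP $995.50).

$115.80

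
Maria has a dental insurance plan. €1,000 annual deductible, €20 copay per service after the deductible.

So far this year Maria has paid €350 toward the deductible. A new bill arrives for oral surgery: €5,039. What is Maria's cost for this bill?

€670

€350 of the €1,000 deductible is already met, leaving €650.
After the €650 deductible portion, €5,039 − €650 = €4,389 is subject to the copay.
Copay on this service: €20.
So the patient owes €650 + €20 = €670.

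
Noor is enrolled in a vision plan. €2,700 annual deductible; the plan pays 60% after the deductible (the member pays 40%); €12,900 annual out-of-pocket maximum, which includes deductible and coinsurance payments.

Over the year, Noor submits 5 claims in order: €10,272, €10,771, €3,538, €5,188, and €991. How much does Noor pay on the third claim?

€1,415.20

Claim 1 — €10,272: €2,700 finishes the deductible; €7,572 goes to coinsurance; coinsurance €7,572 × 40% = €3,028.80. Member owes €5,728.80 (running OOP €5,728.80).
Claim 2 — €10,771: deductible met; 40% of €10,771 = €4,308.40. Member owes €4,308.40 (running OOP €10,037.20).
Claim 3 — €3,538: 40% coinsurance on €3,538 = €1,415.20. Member pays €1,415.20; OOP now €11,452.40.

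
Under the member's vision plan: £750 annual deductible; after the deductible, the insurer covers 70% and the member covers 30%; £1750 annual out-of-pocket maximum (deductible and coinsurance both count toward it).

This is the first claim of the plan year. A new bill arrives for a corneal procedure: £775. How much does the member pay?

£757.50

Nothing has been paid toward the £750 deductible, so the first £750 of this charge is applied there.
That leaves £775 − £750 = £25 for coinsurance.
30% of £25 = £7.50 falls to the member.
So the member owes £750 + £7.50 = £757.50 before any cap.
Cumulative spending £0 + £757.50 = £757.50 stays under the £1750 maximum.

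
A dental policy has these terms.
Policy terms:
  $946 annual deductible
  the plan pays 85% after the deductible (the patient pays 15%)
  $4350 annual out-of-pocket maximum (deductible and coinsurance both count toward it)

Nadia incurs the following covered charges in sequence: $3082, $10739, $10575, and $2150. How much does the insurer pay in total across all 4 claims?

#1 ($3082): $946 to deductible, leaving $2136; 15% of $2136 = $320.40. Patient owes $1266.40 (running OOP $1266.40). Insurer: $3082 − $1266.40 = $1815.60.
#2 ($10739): 15% coinsurance on $10739 = $1610.85. Patient owes $1610.85 (running OOP $2877.25). Insurer: $10739 − $1610.85 = $9128.15.
#3 ($10575): deductible already satisfied, so patient's share is 15% × $10575 = $1586.25. Adding that to $2877.25 gives $4463.50, past the $4350 cap; patient pays only $4350 − $2877.25 = $1472.75. Plan pays $10575 − $1472.75 = $9102.25.
#4 ($2150): deductible met; 15% of $2150 = $322.50. OOP would hit $4672.50 > $4350, so the cap limits the patient to $4350 − $4350 = $0. Plan pays $2150 − $0 = $2150.
Insurer total: $1815.60 + $9128.15 + $9102.25 + $2150 = $22196.

$22196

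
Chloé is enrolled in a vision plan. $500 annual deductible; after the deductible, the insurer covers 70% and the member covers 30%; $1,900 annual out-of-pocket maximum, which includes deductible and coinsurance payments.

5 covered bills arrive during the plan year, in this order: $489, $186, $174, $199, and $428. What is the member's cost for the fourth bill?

Bill 1, $489: all of it applies to the deductible. Member owes $489 (running OOP $489).
Bill 2, $186: $11 finishes the deductible; $175 goes to coinsurance; 30% of $175 = $52.50. Cost to member: $63.50. OOP to date $552.50.
Bill 3, $174: deductible met; 30% of $174 = $52.20. Member pays $52.20; OOP now $604.70.
Bill 4, $199: 30% coinsurance on $199 = $59.70. Member pays $59.70; OOP now $664.40.

$59.70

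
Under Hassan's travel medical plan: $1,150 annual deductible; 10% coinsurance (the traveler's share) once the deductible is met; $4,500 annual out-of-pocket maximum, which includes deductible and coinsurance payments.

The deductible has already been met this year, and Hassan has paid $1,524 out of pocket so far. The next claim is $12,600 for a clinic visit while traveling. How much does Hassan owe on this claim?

$1,260

The deductible is already satisfied, so the full bill goes to coinsurance.
Traveler's 10% share of $12,600 is $1,260.
Year-to-date out-of-pocket becomes $1,524 + $1,260 = $2,784, still under the $4,500 maximum, so no cap applies.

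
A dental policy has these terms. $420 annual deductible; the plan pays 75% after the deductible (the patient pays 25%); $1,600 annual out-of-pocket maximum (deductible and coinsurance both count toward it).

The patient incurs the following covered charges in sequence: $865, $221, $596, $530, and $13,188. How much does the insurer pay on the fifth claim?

$12,456

Bill 1, $865: $420 finishes the deductible; $445 goes to coinsurance; 25% of $445 = $111.25. Patient owes $531.25 (running OOP $531.25). Insurer: $865 − $531.25 = $333.75.
Bill 2, $221: deductible already satisfied, so patient's share is 25% × $221 = $55.25. Cost to patient: $55.25. OOP to date $586.50. Insurer: $221 − $55.25 = $165.75.
Bill 3, $596: 25% coinsurance on $596 = $149. Patient pays $149; OOP now $735.50. Insurer: $596 − $149 = $447.
Bill 4, $530: 25% coinsurance on $530 = $132.50. Patient owes $132.50 (running OOP $868). Plan pays $530 − $132.50 = $397.50.
Bill 5, $13,188: 25% coinsurance on $13,188 = $3,297. That would push OOP to $4,165, over the $1,600 cap, so patient pays $1,600 − $868 = $732. Insurer: $13,188 − $732 = $12,456.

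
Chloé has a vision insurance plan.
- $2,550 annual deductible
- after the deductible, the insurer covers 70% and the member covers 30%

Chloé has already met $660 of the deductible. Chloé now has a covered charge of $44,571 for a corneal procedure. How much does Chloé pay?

Remaining deductible: $2,550 − $660 = $1,890.
That leaves $44,571 − $1,890 = $42,681 for coinsurance.
Member's 30% share of $42,681 is $12,804.30.
Member responsibility: $1,890 + $12,804.30 = $14,694.30.

$14,694.30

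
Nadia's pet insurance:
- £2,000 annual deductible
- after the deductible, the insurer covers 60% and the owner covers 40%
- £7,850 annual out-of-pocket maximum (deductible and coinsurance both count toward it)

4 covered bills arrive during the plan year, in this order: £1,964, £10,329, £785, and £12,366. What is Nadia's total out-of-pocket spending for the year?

#1 (£1,964): entire amount goes to the deductible. Owner owes £1,964 (running OOP £1,964).
#2 (£10,329): £36 to deductible, leaving £10,293; 40% of £10,293 = £4,117.20. Owner owes £4,153.20 (running OOP £6,117.20).
#3 (£785): 40% coinsurance on £785 = £314. Owner pays £314; OOP now £6,431.20.
#4 (£12,366): 40% coinsurance on £12,366 = £4,946.40. That would push OOP to £11,377.60, over the £7,850 cap, so owner pays £7,850 − £6,431.20 = £1,418.80.
Total paid by the owner: £1,964 + £4,153.20 + £314 + £1,418.80 = £7,850.

£7,850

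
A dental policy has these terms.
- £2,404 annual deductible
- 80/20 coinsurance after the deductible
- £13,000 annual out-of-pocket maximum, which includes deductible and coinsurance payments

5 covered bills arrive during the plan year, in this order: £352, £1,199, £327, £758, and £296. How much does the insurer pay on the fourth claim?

£185.60

#1 (£352): entire amount goes to the deductible. Cost to patient: £352. OOP to date £352. Plan pays £352 − £352 = £0.
#2 (£1,199): fully absorbed by the deductible. Patient pays £1,199; OOP now £1,551. Insurer: £1,199 − £1,199 = £0.
#3 (£327): all of it applies to the deductible. Cost to patient: £327. OOP to date £1,878. Plan pays £327 − £327 = £0.
#4 (£758): deductible takes £526, £232 remains; coinsurance £232 × 20% = £46.40. Patient owes £572.40 (running OOP £2,450.40). Plan pays £758 − £572.40 = £185.60.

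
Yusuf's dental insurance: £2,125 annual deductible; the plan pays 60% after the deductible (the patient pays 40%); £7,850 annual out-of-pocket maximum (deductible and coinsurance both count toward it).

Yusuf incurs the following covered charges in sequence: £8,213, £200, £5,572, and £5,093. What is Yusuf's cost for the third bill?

£2,228.80

Claim 1 (£8,213): £2,125 finishes the deductible; £6,088 goes to coinsurance; patient's 40% is £2,435.20. Cost to patient: £4,560.20. OOP to date £4,560.20.
Claim 2 (£200): deductible met; 40% of £200 = £80. Patient owes £80 (running OOP £4,640.20).
Claim 3 (£5,572): deductible already satisfied, so patient's share is 40% × £5,572 = £2,228.80. Patient owes £2,228.80 (running OOP £6,869).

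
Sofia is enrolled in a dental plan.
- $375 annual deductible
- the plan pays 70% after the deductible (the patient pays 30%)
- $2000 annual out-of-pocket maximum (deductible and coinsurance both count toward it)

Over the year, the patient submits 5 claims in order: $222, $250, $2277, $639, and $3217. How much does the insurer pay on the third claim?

$1593.90

Bill 1, $222: all of it applies to the deductible. Patient owes $222 (running OOP $222). Insurer: $222 − $222 = $0.
Bill 2, $250: $153 to deductible, leaving $97; patient's 30% is $29.10. Cost to patient: $182.10. OOP to date $404.10. Plan pays $250 − $182.10 = $67.90.
Bill 3, $2277: deductible met; 30% of $2277 = $683.10. Cost to patient: $683.10. OOP to date $1087.20. Insurer: $2277 − $683.10 = $1593.90.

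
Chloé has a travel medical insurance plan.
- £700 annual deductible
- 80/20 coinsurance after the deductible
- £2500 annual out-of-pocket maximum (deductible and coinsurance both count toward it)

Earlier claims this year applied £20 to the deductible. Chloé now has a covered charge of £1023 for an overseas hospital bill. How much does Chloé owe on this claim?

Deductible still to meet: £700 − £20 = £680.
After the £680 deductible portion, £1023 − £680 = £343 is subject to coinsurance.
Coinsurance: £343 × 20% = £68.60.
So the traveler owes £680 + £68.60 = £748.60 before any cap.
Cumulative spending £20 + £748.60 = £768.60 stays under the £2500 maximum.

£748.60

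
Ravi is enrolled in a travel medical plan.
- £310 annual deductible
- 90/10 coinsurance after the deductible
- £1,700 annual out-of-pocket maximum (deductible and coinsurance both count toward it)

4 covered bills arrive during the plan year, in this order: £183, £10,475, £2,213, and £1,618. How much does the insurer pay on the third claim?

£1,991.70

Claim 1 — £183: entire amount goes to the deductible. Cost to traveler: £183. OOP to date £183. Plan pays £183 − £183 = £0.
Claim 2 — £10,475: £127 finishes the deductible; £10,348 goes to coinsurance; coinsurance £10,348 × 10% = £1,034.80. Traveler pays £1,161.80; OOP now £1,344.80. Plan pays £10,475 − £1,161.80 = £9,313.20.
Claim 3 — £2,213: deductible met; 10% of £2,213 = £221.30. Cost to traveler: £221.30. OOP to date £1,566.10. Plan pays £2,213 − £221.30 = £1,991.70.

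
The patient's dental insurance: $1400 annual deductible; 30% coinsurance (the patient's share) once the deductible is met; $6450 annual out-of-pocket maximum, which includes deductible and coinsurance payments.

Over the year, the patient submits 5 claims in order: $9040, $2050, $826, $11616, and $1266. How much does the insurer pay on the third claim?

#1 ($9040): $1400 to deductible, leaving $7640; coinsurance $7640 × 30% = $2292. Cost to patient: $3692. OOP to date $3692. Plan pays $9040 − $3692 = $5348.
#2 ($2050): 30% coinsurance on $2050 = $615. Cost to patient: $615. OOP to date $4307. Insurer: $2050 − $615 = $1435.
#3 ($826): deductible met; 30% of $826 = $247.80. Patient owes $247.80 (running OOP $4554.80). Plan pays $826 − $247.80 = $578.20.

$578.20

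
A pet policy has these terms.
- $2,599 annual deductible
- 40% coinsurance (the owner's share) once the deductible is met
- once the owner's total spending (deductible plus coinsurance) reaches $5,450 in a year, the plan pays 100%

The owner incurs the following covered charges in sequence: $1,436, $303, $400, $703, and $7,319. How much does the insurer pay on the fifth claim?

$4,565.20

Claim 1 ($1,436): fully absorbed by the deductible. Owner pays $1,436; OOP now $1,436. Plan pays $1,436 − $1,436 = $0.
Claim 2 ($303): entire amount goes to the deductible. Cost to owner: $303. OOP to date $1,739. Plan pays $303 − $303 = $0.
Claim 3 ($400): entire amount goes to the deductible. Owner owes $400 (running OOP $2,139). Insurer: $400 − $400 = $0.
Claim 4 ($703): deductible takes $460, $243 remains; coinsurance $243 × 40% = $97.20. Cost to owner: $557.20. OOP to date $2,696.20. Insurer: $703 − $557.20 = $145.80.
Claim 5 ($7,319): deductible met; 40% of $7,319 = $2,927.60. OOP would hit $5,623.80 > $5,450, so the cap limits the owner to $5,450 − $2,696.20 = $2,753.80. Plan pays $7,319 − $2,753.80 = $4,565.20.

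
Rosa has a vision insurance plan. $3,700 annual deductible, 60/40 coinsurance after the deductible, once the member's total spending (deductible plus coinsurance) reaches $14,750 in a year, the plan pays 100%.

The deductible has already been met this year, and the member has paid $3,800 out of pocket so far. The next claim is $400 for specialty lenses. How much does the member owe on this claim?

With the deductible met, the entire $400 is subject to coinsurance.
Coinsurance: $400 × 40% = $160.
Year-to-date out-of-pocket becomes $3,800 + $160 = $3,960, still under the $14,750 maximum, so no cap applies.

$160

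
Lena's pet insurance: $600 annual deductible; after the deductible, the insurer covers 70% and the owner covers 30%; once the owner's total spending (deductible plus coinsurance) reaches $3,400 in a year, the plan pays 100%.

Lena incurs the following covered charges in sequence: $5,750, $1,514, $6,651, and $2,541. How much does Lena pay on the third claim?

Claim 1 ($5,750): $600 to deductible, leaving $5,150; coinsurance $5,150 × 30% = $1,545. Owner owes $2,145 (running OOP $2,145).
Claim 2 ($1,514): deductible already satisfied, so owner's share is 30% × $1,514 = $454.20. Owner owes $454.20 (running OOP $2,599.20).
Claim 3 ($6,651): 30% coinsurance on $6,651 = $1,995.30. OOP would hit $4,594.50 > $3,400, so the cap limits the owner to $3,400 − $2,599.20 = $800.80.

$800.80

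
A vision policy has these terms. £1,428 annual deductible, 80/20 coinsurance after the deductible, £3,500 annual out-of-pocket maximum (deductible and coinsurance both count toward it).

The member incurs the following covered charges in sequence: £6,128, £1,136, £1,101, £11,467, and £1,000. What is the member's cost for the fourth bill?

#1 (£6,128): £1,428 finishes the deductible; £4,700 goes to coinsurance; member's 20% is £940. Cost to member: £2,368. OOP to date £2,368.
#2 (£1,136): deductible met; 20% of £1,136 = £227.20. Cost to member: £227.20. OOP to date £2,595.20.
#3 (£1,101): deductible met; 20% of £1,101 = £220.20. Member owes £220.20 (running OOP £2,815.40).
#4 (£11,467): deductible already satisfied, so member's share is 20% × £11,467 = £2,293.40. That would push OOP to £5,108.80, over the £3,500 cap, so member pays £3,500 − £2,815.40 = £684.60.

£684.60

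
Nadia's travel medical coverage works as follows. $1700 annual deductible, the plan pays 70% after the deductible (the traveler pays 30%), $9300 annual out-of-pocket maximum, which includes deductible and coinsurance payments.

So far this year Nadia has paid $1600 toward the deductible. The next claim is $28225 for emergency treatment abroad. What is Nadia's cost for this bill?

$7700

$1600 of the $1700 deductible is already met, leaving $100.
The remaining $28125 (= $28225 − $100) moves to coinsurance.
Traveler's 30% share of $28125 is $8437.50.
Traveler responsibility before any cap: $100 + $8437.50 = $8537.50.
Adding $8537.50 to the $1600 already spent would give $10137.50, which exceeds the $9300 cap; the traveler pays just $9300 − $1600 = $7700.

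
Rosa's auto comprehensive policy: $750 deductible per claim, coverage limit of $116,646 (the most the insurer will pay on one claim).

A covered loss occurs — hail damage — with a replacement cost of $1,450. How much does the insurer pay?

$700

After the deductible, $1,450 − $750 = $700 remains.
$700 is within the $116,646 limit, so the insurer pays $700.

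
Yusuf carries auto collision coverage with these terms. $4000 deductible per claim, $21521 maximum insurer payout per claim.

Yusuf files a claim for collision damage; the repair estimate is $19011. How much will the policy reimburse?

Less the $4000 deductible: $19011 − $4000 = $15011.
That's under the $21521 cap, so the insurer reimburses the full $15011.

$15011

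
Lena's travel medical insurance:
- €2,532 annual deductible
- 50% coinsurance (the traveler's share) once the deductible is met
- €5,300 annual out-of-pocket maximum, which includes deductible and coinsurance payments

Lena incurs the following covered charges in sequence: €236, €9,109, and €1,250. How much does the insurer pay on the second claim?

Claim 1 (€236): all of it applies to the deductible. Cost to traveler: €236. OOP to date €236. Plan pays €236 − €236 = €0.
Claim 2 (€9,109): deductible takes €2,296, €6,813 remains; 50% of €6,813 = €3,406.50. Together that's €2,296 + €3,406.50 = €5,702.50. Adding that to €236 gives €5,938.50, past the €5,300 cap; traveler pays only €5,300 − €236 = €5,064. Insurer: €9,109 − €5,064 = €4,045.

€4,045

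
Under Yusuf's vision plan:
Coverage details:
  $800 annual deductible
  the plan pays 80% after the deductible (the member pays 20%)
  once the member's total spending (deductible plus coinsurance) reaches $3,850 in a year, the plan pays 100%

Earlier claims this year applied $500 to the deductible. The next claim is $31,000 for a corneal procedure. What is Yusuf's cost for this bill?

$3,350

$500 of the $800 deductible is already met, leaving $300.
The remaining $30,700 (= $31,000 − $300) moves to coinsurance.
Member's 20% share of $30,700 is $6,140.
So the member owes $300 + $6,140 = $6,440 before any cap.
Year-to-date out-of-pocket would reach $500 + $6,440 = $6,940, above the $3,850 maximum, so the member pays only $3,850 − $500 = $3,350.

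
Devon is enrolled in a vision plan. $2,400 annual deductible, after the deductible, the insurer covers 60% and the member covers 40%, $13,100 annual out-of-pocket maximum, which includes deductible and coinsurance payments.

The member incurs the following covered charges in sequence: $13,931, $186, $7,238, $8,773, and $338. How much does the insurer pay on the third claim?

$4,342.80

#1 ($13,931): $2,400 to deductible, leaving $11,531; coinsurance $11,531 × 40% = $4,612.40. Member owes $7,012.40 (running OOP $7,012.40). Plan pays $13,931 − $7,012.40 = $6,918.60.
#2 ($186): deductible met; 40% of $186 = $74.40. Member pays $74.40; OOP now $7,086.80. Plan pays $186 − $74.40 = $111.60.
#3 ($7,238): deductible met; 40% of $7,238 = $2,895.20. Member owes $2,895.20 (running OOP $9,982). Insurer: $7,238 − $2,895.20 = $4,342.80.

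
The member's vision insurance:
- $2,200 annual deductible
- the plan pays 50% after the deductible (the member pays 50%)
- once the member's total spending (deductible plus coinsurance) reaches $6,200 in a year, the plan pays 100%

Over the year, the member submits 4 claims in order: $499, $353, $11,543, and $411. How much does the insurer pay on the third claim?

Claim 1 — $499: entire amount goes to the deductible. Member owes $499 (running OOP $499). Insurer: $499 − $499 = $0.
Claim 2 — $353: all of it applies to the deductible. Member owes $353 (running OOP $852). Plan pays $353 − $353 = $0.
Claim 3 — $11,543: $1,348 to deductible, leaving $10,195; member's 50% is $5,097.50. Together that's $1,348 + $5,097.50 = $6,445.50. OOP would hit $7,297.50 > $6,200, so the cap limits the member to $6,200 − $852 = $5,348. Plan pays $11,543 − $5,348 = $6,195.

$6,195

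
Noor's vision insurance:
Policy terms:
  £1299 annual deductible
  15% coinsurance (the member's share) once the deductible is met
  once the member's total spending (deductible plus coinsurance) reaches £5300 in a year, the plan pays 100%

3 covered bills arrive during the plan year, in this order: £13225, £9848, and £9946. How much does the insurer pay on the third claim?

£9211.10

Bill 1, £13225: deductible takes £1299, £11926 remains; member's 15% is £1788.90. Member owes £3087.90 (running OOP £3087.90). Insurer: £13225 − £3087.90 = £10137.10.
Bill 2, £9848: 15% coinsurance on £9848 = £1477.20. Member pays £1477.20; OOP now £4565.10. Plan pays £9848 − £1477.20 = £8370.80.
Bill 3, £9946: deductible already satisfied, so member's share is 15% × £9946 = £1491.90. That would push OOP to £6057, over the £5300 cap, so member pays £5300 − £4565.10 = £734.90. Insurer: £9946 − £734.90 = £9211.10.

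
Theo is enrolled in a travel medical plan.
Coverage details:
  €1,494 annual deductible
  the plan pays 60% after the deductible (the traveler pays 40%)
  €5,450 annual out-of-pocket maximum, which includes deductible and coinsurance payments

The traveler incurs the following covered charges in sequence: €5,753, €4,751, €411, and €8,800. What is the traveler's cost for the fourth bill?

Bill 1, €5,753: deductible takes €1,494, €4,259 remains; 40% of €4,259 = €1,703.60. Cost to traveler: €3,197.60. OOP to date €3,197.60.
Bill 2, €4,751: deductible already satisfied, so traveler's share is 40% × €4,751 = €1,900.40. Traveler owes €1,900.40 (running OOP €5,098).
Bill 3, €411: deductible met; 40% of €411 = €164.40. Traveler pays €164.40; OOP now €5,262.40.
Bill 4, €8,800: deductible met; 40% of €8,800 = €3,520. That would push OOP to €8,782.40, over the €5,450 cap, so traveler pays €5,450 − €5,262.40 = €187.60.

€187.60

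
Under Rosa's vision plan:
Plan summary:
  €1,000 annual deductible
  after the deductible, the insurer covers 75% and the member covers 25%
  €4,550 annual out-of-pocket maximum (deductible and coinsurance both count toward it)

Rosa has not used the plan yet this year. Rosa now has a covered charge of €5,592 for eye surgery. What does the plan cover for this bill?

€3,444

Nothing has been paid toward the €1,000 deductible, so the first €1,000 of this charge is applied there.
After the €1,000 deductible portion, €5,592 − €1,000 = €4,592 is subject to coinsurance.
Coinsurance: €4,592 × 25% = €1,148.
So the member owes €1,000 + €1,148 = €2,148 before any cap.
Cumulative spending €0 + €2,148 = €2,148 stays under the €4,550 maximum.
The insurer covers the remainder: €5,592 − €2,148 = €3,444.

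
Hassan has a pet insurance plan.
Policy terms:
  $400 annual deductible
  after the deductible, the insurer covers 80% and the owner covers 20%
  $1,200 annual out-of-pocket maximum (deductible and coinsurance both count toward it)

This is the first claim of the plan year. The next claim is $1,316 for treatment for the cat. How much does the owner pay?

$583.20

The full $400 deductible is still open; $400 of this bill applies to it.
The remaining $916 (= $1,316 − $400) moves to coinsurance.
Coinsurance: $916 × 20% = $183.20.
Owner responsibility before any cap: $400 + $183.20 = $583.20.
Total out-of-pocket so far would be $0 + $583.20 = $583.20, below the $1,200 cap — no reduction.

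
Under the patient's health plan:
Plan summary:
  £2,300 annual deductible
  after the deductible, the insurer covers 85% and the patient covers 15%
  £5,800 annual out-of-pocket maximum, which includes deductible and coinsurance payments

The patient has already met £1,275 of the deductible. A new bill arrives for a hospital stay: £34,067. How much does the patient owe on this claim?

£1,275 of the £2,300 deductible is already met, leaving £1,025.
The remaining £33,042 (= £34,067 − £1,025) moves to coinsurance.
15% of £33,042 = £4,956.30 falls to the patient.
That puts the patient's cost at £1,025 + £4,956.30 = £5,981.30 before any cap.
Year-to-date out-of-pocket would reach £1,275 + £5,981.30 = £7,256.30, above the £5,800 maximum, so the patient pays only £5,800 − £1,275 = £4,525.

£4,525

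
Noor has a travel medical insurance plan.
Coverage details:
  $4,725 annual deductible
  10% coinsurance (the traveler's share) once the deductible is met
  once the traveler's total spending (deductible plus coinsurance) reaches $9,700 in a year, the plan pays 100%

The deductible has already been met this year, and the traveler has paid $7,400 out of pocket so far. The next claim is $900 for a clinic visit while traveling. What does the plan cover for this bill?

With the deductible met, the entire $900 is subject to coinsurance.
10% of $900 = $90 falls to the traveler.
Cumulative spending $7,400 + $90 = $7,490 stays under the $9,700 maximum.
The insurer covers the remainder: $900 − $90 = $810.

$810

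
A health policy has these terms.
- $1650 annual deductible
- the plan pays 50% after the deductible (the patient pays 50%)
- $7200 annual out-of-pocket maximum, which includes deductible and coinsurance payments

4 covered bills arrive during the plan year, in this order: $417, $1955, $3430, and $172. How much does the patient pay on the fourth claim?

Bill 1, $417: fully absorbed by the deductible. Cost to patient: $417. OOP to date $417.
Bill 2, $1955: $1233 to deductible, leaving $722; coinsurance $722 × 50% = $361. Patient owes $1594 (running OOP $2011).
Bill 3, $3430: deductible already satisfied, so patient's share is 50% × $3430 = $1715. Cost to patient: $1715. OOP to date $3726.
Bill 4, $172: deductible already satisfied, so patient's share is 50% × $172 = $86. Patient pays $86; OOP now $3812.

$86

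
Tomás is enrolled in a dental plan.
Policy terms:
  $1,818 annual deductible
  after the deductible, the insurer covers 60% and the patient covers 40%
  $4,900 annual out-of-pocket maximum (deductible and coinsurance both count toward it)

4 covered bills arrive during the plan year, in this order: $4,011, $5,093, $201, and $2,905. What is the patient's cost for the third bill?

Bill 1, $4,011: $1,818 to deductible, leaving $2,193; coinsurance $2,193 × 40% = $877.20. Cost to patient: $2,695.20. OOP to date $2,695.20.
Bill 2, $5,093: deductible already satisfied, so patient's share is 40% × $5,093 = $2,037.20. Cost to patient: $2,037.20. OOP to date $4,732.40.
Bill 3, $201: deductible already satisfied, so patient's share is 40% × $201 = $80.40. Patient pays $80.40; OOP now $4,812.80.

$80.40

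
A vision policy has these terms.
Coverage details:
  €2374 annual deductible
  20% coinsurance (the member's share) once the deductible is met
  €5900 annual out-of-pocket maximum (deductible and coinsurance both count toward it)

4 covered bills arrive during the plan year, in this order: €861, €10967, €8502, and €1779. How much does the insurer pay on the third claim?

€6866.80

#1 (€861): all of it applies to the deductible. Member owes €861 (running OOP €861). Plan pays €861 − €861 = €0.
#2 (€10967): deductible takes €1513, €9454 remains; coinsurance €9454 × 20% = €1890.80. Member pays €3403.80; OOP now €4264.80. Plan pays €10967 − €3403.80 = €7563.20.
#3 (€8502): deductible already satisfied, so member's share is 20% × €8502 = €1700.40. Adding that to €4264.80 gives €5965.20, past the €5900 cap; member pays only €5900 − €4264.80 = €1635.20. Plan pays €8502 − €1635.20 = €6866.80.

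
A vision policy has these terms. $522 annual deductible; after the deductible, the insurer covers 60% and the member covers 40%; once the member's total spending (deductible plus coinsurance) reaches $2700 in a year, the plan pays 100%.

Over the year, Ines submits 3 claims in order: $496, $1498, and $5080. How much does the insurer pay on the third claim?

$3490.80

Bill 1, $496: entire amount goes to the deductible. Member owes $496 (running OOP $496). Plan pays $496 − $496 = $0.
Bill 2, $1498: deductible takes $26, $1472 remains; coinsurance $1472 × 40% = $588.80. Member pays $614.80; OOP now $1110.80. Plan pays $1498 − $614.80 = $883.20.
Bill 3, $5080: 40% coinsurance on $5080 = $2032. That would push OOP to $3142.80, over the $2700 cap, so member pays $2700 − $1110.80 = $1589.20. Insurer: $5080 − $1589.20 = $3490.80.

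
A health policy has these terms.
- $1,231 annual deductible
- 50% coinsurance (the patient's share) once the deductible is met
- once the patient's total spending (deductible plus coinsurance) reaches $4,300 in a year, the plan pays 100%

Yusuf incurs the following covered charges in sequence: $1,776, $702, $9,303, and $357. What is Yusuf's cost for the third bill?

Bill 1, $1,776: deductible takes $1,231, $545 remains; 50% of $545 = $272.50. Patient owes $1,503.50 (running OOP $1,503.50).
Bill 2, $702: 50% coinsurance on $702 = $351. Patient pays $351; OOP now $1,854.50.
Bill 3, $9,303: deductible met; 50% of $9,303 = $4,651.50. That would push OOP to $6,506, over the $4,300 cap, so patient pays $4,300 − $1,854.50 = $2,445.50.

$2,445.50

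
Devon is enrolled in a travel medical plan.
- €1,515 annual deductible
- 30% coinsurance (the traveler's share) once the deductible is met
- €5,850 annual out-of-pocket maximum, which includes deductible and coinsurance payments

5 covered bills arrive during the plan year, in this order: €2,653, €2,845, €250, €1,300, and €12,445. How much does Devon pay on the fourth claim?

€390

Claim 1 (€2,653): €1,515 finishes the deductible; €1,138 goes to coinsurance; 30% of €1,138 = €341.40. Traveler owes €1,856.40 (running OOP €1,856.40).
Claim 2 (€2,845): 30% coinsurance on €2,845 = €853.50. Cost to traveler: €853.50. OOP to date €2,709.90.
Claim 3 (€250): 30% coinsurance on €250 = €75. Traveler pays €75; OOP now €2,784.90.
Claim 4 (€1,300): deductible met; 30% of €1,300 = €390. Cost to traveler: €390. OOP to date €3,174.90.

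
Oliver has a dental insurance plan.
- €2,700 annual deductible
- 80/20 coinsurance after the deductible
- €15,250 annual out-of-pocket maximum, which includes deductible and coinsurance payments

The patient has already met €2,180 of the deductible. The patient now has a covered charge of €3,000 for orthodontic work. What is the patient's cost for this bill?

€1,016

Deductible still to meet: €2,700 − €2,180 = €520.
The remaining €2,480 (= €3,000 − €520) moves to coinsurance.
Coinsurance: €2,480 × 20% = €496.
Patient responsibility before any cap: €520 + €496 = €1,016.
Cumulative spending €2,180 + €1,016 = €3,196 stays under the €15,250 maximum.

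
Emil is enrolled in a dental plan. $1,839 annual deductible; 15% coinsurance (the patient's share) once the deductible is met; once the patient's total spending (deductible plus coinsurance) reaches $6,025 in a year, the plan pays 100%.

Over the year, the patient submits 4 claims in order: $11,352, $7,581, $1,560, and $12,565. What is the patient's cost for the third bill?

$234

Claim 1 ($11,352): $1,839 to deductible, leaving $9,513; coinsurance $9,513 × 15% = $1,426.95. Patient pays $3,265.95; OOP now $3,265.95.
Claim 2 ($7,581): 15% coinsurance on $7,581 = $1,137.15. Cost to patient: $1,137.15. OOP to date $4,403.10.
Claim 3 ($1,560): deductible met; 15% of $1,560 = $234. Patient owes $234 (running OOP $4,637.10).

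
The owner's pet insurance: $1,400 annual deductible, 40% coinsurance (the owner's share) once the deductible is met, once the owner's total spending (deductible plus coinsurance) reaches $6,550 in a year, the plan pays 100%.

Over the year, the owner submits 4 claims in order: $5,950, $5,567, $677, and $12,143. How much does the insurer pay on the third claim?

$406.20

Bill 1, $5,950: $1,400 finishes the deductible; $4,550 goes to coinsurance; coinsurance $4,550 × 40% = $1,820. Owner pays $3,220; OOP now $3,220. Plan pays $5,950 − $3,220 = $2,730.
Bill 2, $5,567: deductible met; 40% of $5,567 = $2,226.80. Owner pays $2,226.80; OOP now $5,446.80. Plan pays $5,567 − $2,226.80 = $3,340.20.
Bill 3, $677: deductible met; 40% of $677 = $270.80. Owner owes $270.80 (running OOP $5,717.60). Insurer: $677 − $270.80 = $406.20.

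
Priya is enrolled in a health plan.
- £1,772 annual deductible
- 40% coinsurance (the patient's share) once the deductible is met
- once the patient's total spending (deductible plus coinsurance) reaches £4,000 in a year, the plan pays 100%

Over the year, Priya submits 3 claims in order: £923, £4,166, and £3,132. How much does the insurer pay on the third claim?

£2,230.80

Claim 1 — £923: all of it applies to the deductible. Patient owes £923 (running OOP £923). Plan pays £923 − £923 = £0.
Claim 2 — £4,166: £849 to deductible, leaving £3,317; 40% of £3,317 = £1,326.80. Cost to patient: £2,175.80. OOP to date £3,098.80. Plan pays £4,166 − £2,175.80 = £1,990.20.
Claim 3 — £3,132: deductible already satisfied, so patient's share is 40% × £3,132 = £1,252.80. That would push OOP to £4,351.60, over the £4,000 cap, so patient pays £4,000 − £3,098.80 = £901.20. Plan pays £3,132 − £901.20 = £2,230.80.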